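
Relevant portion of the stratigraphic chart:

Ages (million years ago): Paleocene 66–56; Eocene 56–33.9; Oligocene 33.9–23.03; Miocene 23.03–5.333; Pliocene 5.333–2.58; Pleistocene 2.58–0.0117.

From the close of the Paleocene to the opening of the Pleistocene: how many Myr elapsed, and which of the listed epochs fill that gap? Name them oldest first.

End of Paleocene = 56 Ma; start of Pleistocene = 2.58 Ma.
Gap = 56 − 2.58 = 53.42 Myr.
Epochs wholly inside 56–2.58 Ma: Eocene (56–33.9), Oligocene (33.9–23.03), Miocene (23.03–5.333), Pliocene (5.333–2.58).

53.42 million years; Eocene, Oligocene, Miocene, Pliocene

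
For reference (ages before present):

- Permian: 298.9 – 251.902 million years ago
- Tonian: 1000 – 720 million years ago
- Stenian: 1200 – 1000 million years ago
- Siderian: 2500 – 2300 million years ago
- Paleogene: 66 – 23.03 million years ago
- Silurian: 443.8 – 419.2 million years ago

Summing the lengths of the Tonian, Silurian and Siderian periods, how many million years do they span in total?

Each duration: Tonian = 280; Silurian = 24.6; Siderian = 200.
Sum: 280 + 24.6 + 200 = 504.6 Myr.

504.6 million years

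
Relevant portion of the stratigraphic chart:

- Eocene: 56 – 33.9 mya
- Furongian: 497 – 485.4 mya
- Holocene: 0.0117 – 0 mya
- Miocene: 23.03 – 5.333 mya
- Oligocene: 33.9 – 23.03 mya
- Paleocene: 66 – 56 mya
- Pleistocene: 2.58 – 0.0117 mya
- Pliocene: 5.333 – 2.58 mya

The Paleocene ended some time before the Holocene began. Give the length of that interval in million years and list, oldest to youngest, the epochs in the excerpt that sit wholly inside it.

55.9883 million years; Eocene, Oligocene, Miocene, Pliocene, Pleistocene

The Paleocene closes at 56 Ma and the Holocene opens at 0.0117 Ma, so the interval is 56 − 0.0117 = 55.9883 Myr.
An epoch fits inside if it starts at or after 56 Ma and ends at or before 0.0117 Ma; oldest first that gives Eocene, Oligocene, Miocene, Pliocene, Pleistocene.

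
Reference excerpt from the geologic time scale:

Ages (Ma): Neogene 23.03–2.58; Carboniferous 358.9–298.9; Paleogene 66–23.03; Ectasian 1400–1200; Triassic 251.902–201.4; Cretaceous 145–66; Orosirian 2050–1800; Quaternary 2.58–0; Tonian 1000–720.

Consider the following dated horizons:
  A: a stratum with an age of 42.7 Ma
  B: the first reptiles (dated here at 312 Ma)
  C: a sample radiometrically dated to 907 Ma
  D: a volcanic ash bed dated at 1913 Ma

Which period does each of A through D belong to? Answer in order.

A — Paleogene; B — Carboniferous; C — Tonian; D — Orosirian

Match each age against the start–end ranges in the excerpt: A = 42.7 Ma → Paleogene (66–23.03); B = 312 Ma → Carboniferous (358.9–298.9); C = 907 Ma → Tonian (1000–720); D = 1913 Ma → Orosirian (2050–1800).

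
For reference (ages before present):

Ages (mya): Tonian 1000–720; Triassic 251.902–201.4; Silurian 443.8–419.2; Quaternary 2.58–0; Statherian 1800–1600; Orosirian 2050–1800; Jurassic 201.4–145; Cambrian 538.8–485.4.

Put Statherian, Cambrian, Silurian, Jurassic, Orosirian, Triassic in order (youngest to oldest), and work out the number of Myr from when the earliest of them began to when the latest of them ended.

Jurassic → Triassic → Silurian → Cambrian → Statherian → Orosirian; total span 1905 Myr

Start ages (Ma): Orosirian 2050, Statherian 1800, Cambrian 538.8, Silurian 443.8, Triassic 251.902, Jurassic 201.4.
Ordered youngest to oldest: Jurassic, Triassic, Silurian, Cambrian, Statherian, Orosirian.
Span = 2050 − 145 = 1905 Myr.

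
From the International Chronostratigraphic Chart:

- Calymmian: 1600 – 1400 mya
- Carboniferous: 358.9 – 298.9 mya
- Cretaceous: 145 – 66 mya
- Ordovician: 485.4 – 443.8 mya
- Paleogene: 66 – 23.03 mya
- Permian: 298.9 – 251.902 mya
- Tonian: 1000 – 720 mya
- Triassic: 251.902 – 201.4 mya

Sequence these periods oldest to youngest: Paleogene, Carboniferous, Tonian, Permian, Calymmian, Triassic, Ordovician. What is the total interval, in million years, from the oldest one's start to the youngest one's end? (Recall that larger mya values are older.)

Start ages (Ma): Calymmian 1600, Tonian 1000, Ordovician 485.4, Carboniferous 358.9, Permian 298.9, Triassic 251.902, Paleogene 66.
Ordered oldest to youngest: Calymmian, Tonian, Ordovician, Carboniferous, Permian, Triassic, Paleogene.
Span = 1600 − 23.03 = 1576.97 Myr.

Calymmian → Tonian → Ordovician → Carboniferous → Permian → Triassic → Paleogene; total span 1576.97 Myr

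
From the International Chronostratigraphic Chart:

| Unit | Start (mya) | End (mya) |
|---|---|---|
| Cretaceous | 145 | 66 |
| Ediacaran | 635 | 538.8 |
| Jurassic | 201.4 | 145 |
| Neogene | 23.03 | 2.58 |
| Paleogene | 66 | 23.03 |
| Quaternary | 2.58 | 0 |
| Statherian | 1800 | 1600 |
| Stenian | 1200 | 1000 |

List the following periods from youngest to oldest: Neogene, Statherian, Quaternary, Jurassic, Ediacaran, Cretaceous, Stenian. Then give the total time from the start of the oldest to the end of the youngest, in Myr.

Start ages (Ma): Statherian 1800, Stenian 1200, Ediacaran 635, Jurassic 201.4, Cretaceous 145, Neogene 23.03, Quaternary 2.58.
Ordered youngest to oldest: Quaternary, Neogene, Cretaceous, Jurassic, Ediacaran, Stenian, Statherian.
Span = 1800 − 0 = 1800 Myr.

Quaternary, Neogene, Cretaceous, Jurassic, Ediacaran, Stenian, Statherian; total span 1800 Myr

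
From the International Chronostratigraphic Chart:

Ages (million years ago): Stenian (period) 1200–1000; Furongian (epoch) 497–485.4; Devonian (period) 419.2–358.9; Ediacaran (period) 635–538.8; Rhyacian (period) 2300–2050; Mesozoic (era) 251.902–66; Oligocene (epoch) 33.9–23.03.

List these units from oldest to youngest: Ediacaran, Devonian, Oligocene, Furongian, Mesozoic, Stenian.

Stenian, then Ediacaran, then Furongian, then Devonian, then Mesozoic, then Oligocene

Sorting by start age (descending Ma, since larger Ma = older): Stenian began 1200, Ediacaran began 635, Furongian began 497, Devonian began 419.2, Mesozoic began 251.902, Oligocene began 33.9.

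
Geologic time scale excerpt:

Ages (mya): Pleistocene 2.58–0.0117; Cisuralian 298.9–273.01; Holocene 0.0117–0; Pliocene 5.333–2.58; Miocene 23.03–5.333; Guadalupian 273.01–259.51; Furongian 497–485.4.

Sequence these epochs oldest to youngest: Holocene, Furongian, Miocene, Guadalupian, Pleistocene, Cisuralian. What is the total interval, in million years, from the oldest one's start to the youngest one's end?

Furongian → Cisuralian → Guadalupian → Miocene → Pleistocene → Holocene; total span 497 Myr

From the excerpt: Holocene 0.0117–0; Furongian 497–485.4; Miocene 23.03–5.333; Guadalupian 273.01–259.51; Pleistocene 2.58–0.0117; Cisuralian 298.9–273.01 (Ma).
Larger Ma is earlier, so the oldest is Furongian and the youngest is Holocene; oldest to youngest: Furongian, Cisuralian, Guadalupian, Miocene, Pleistocene, Holocene.
Oldest start 497 minus youngest end 0 gives 497 Myr overall.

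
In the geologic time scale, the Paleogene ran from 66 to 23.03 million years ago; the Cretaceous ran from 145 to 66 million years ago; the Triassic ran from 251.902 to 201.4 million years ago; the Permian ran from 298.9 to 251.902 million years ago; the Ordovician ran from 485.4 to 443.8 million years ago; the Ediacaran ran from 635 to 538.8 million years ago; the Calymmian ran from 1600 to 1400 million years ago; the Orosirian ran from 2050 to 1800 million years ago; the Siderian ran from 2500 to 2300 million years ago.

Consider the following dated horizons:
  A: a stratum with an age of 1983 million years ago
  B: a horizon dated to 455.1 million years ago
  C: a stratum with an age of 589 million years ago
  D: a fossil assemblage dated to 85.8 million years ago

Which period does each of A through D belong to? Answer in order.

A: 1983 Ma lies in 2050–1800 Ma, so Orosirian.
B: 455.1 Ma lies in 485.4–443.8 Ma, so Ordovician.
C: 589 Ma lies in 635–538.8 Ma, so Ediacaran.
D: 85.8 Ma lies in 145–66 Ma, so Cretaceous.

A — Orosirian; B — Ordovician; C — Ediacaran; D — Cretaceous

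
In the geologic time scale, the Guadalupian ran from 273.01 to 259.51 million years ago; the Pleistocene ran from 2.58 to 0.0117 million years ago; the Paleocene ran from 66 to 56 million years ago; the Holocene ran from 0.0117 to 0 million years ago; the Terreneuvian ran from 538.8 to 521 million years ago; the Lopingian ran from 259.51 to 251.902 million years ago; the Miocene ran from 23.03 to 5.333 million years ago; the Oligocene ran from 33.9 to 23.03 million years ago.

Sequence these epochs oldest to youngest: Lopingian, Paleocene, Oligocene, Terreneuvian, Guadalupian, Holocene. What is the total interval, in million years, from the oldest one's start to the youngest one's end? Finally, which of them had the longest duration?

Terreneuvian, Guadalupian, Lopingian, Paleocene, Oligocene, Holocene; total span 538.8 Myr; longest is Terreneuvian

Start ages (Ma): Terreneuvian 538.8, Guadalupian 273.01, Lopingian 259.51, Paleocene 66, Oligocene 33.9, Holocene 0.0117.
Ordered oldest to youngest: Terreneuvian, Guadalupian, Lopingian, Paleocene, Oligocene, Holocene.
Span = 538.8 − 0 = 538.8 Myr.
Durations: Lopingian 7.608, Paleocene 10, Terreneuvian 17.8, Guadalupian 13.5, Holocene 0.0117, Oligocene 10.87 → longest is Terreneuvian (17.8 Myr).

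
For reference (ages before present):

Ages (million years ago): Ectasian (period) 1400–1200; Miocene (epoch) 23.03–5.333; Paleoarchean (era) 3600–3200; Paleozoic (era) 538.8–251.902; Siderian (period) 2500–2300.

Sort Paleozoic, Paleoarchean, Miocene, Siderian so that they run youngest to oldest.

Read off each span (Ma): Paleozoic 538.8–251.902; Paleoarchean 3600–3200; Miocene 23.03–5.333; Siderian 2500–2300.
Larger Ma is older, so oldest→youngest is Paleoarchean, Siderian, Paleozoic, Miocene; reverse it for youngest→oldest.

Miocene → Paleozoic → Siderian → Paleoarchean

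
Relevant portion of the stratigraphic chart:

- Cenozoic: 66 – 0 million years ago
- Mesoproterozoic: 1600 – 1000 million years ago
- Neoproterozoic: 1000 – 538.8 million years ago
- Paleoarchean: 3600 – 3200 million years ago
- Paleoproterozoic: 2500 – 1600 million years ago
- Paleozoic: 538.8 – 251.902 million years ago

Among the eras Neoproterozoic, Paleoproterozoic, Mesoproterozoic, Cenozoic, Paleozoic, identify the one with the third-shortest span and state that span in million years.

Neoproterozoic, 461.2 million years

Start − end for each: Neoproterozoic 1000 − 538.8 = 461.2; Paleoproterozoic 2500 − 1600 = 900; Mesoproterozoic 1600 − 1000 = 600; Cenozoic 66 − 0 = 66; Paleozoic 538.8 − 251.902 = 286.898.
Ranking these from shortest: Cenozoic < Paleozoic < Neoproterozoic < Mesoproterozoic < Paleoproterozoic.
Position 3 in that ranking is Neoproterozoic, which lasted 461.2 Myr.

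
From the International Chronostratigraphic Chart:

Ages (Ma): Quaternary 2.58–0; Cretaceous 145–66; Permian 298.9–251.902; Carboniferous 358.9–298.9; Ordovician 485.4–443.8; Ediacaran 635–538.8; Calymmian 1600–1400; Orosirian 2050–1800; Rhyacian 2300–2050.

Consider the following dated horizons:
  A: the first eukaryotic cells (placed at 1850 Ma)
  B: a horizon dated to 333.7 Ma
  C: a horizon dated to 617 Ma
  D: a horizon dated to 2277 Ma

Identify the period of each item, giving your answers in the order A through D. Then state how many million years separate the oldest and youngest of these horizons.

A — Orosirian; B — Carboniferous; C — Ediacaran; D — Rhyacian; span 1943.3 million years

Match each age against the start–end ranges in the excerpt: A = 1850 Ma → Orosirian (2050–1800); B = 333.7 Ma → Carboniferous (358.9–298.9); C = 617 Ma → Ediacaran (635–538.8); D = 2277 Ma → Rhyacian (2300–2050).
The largest age is 2277 Ma and the smallest is 333.7 Ma; their difference is 1943.3 Myr.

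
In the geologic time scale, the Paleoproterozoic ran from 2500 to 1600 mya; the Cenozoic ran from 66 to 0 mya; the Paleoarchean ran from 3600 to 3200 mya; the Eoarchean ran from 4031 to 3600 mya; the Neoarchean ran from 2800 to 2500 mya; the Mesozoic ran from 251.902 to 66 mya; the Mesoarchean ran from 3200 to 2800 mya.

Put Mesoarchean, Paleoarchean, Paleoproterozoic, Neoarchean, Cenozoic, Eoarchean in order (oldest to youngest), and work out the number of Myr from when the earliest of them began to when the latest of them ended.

Eoarchean, Paleoarchean, Mesoarchean, Neoarchean, Paleoproterozoic, Cenozoic; total span 4031 Myr

From the excerpt: Mesoarchean 3200–2800; Paleoarchean 3600–3200; Paleoproterozoic 2500–1600; Neoarchean 2800–2500; Cenozoic 66–0; Eoarchean 4031–3600 (Ma).
Larger Ma is earlier, so the oldest is Eoarchean and the youngest is Cenozoic; oldest to youngest: Eoarchean, Paleoarchean, Mesoarchean, Neoarchean, Paleoproterozoic, Cenozoic.
Oldest start 4031 minus youngest end 0 gives 4031 Myr overall.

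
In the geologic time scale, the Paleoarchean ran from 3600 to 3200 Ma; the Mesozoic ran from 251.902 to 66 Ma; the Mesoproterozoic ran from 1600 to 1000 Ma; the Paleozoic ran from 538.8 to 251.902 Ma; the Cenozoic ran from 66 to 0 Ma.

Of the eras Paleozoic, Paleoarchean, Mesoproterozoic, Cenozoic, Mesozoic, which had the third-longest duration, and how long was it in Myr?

Start − end for each: Paleozoic 538.8 − 251.902 = 286.898; Paleoarchean 3600 − 3200 = 400; Mesoproterozoic 1600 − 1000 = 600; Cenozoic 66 − 0 = 66; Mesozoic 251.902 − 66 = 185.902.
Ranking these from longest: Mesoproterozoic > Paleoarchean > Paleozoic > Mesozoic > Cenozoic.
Position 3 in that ranking is Paleozoic, which lasted 286.898 Myr.

Paleozoic, 286.898 million years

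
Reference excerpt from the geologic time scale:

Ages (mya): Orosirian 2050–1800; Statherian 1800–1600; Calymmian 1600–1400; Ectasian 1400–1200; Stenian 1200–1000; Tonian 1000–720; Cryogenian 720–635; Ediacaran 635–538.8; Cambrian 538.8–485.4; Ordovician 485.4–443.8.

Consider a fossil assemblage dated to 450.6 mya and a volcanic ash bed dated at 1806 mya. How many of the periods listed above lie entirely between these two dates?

8

1806 Ma sits inside the Orosirian (2050–1800) and 450.6 Ma inside the Ordovician (485.4–443.8); neither of those is wholly between the two dates.
The listed periods lying completely between them are Statherian, Calymmian, Ectasian, Stenian, Tonian, Cryogenian, Ediacaran, Cambrian — 8 in all.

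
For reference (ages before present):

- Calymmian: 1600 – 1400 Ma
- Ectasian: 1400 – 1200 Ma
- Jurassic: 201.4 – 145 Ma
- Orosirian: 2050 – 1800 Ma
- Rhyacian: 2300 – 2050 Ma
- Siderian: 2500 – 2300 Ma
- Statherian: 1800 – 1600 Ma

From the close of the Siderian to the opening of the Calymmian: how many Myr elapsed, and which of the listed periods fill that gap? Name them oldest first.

End of Siderian = 2300 Ma; start of Calymmian = 1600 Ma.
Gap = 2300 − 1600 = 700 Myr.
Periods wholly inside 2300–1600 Ma: Rhyacian (2300–2050), Orosirian (2050–1800), Statherian (1800–1600).

700 million years; Rhyacian, Orosirian, Statherian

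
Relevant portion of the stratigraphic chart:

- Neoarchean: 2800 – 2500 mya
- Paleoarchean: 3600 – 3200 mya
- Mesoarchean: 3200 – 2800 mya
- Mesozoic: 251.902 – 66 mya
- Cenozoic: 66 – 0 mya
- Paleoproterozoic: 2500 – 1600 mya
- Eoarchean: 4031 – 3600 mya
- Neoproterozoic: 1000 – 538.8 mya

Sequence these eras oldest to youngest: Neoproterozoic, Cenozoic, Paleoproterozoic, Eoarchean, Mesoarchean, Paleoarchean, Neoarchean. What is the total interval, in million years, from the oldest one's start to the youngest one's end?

Start ages (Ma): Eoarchean 4031, Paleoarchean 3600, Mesoarchean 3200, Neoarchean 2800, Paleoproterozoic 2500, Neoproterozoic 1000, Cenozoic 66.
Ordered oldest to youngest: Eoarchean, Paleoarchean, Mesoarchean, Neoarchean, Paleoproterozoic, Neoproterozoic, Cenozoic.
Span = 4031 − 0 = 4031 Myr.

Eoarchean, Paleoarchean, Mesoarchean, Neoarchean, Paleoproterozoic, Neoproterozoic, Cenozoic; total span 4031 Myr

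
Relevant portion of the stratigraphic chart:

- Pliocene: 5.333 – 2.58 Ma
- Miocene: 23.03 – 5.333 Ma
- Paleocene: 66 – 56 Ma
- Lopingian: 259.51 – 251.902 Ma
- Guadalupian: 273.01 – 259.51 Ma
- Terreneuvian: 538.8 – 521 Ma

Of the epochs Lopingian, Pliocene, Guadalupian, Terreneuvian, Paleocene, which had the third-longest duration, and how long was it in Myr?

Durations: Lopingian 7.608; Pliocene 2.753; Guadalupian 13.5; Terreneuvian 17.8; Paleocene 10 Myr.
Sorted longest-first: Terreneuvian (17.8), Guadalupian (13.5), Paleocene (10), Lopingian (7.608), Pliocene (2.753).
The third longest is Paleocene at 10 Myr.

Paleocene, 10 million years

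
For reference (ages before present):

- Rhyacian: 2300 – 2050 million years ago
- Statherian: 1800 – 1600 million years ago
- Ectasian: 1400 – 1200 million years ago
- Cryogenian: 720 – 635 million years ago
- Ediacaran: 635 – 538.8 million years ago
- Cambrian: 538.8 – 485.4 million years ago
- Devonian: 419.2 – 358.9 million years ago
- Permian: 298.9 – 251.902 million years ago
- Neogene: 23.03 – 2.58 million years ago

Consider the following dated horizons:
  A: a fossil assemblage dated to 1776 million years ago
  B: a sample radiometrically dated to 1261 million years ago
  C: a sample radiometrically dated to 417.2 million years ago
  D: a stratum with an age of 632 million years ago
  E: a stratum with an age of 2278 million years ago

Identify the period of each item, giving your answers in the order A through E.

A — Statherian; B — Ectasian; C — Devonian; D — Ediacaran; E — Rhyacian

Match each age against the start–end ranges in the excerpt: A = 1776 Ma → Statherian (1800–1600); B = 1261 Ma → Ectasian (1400–1200); C = 417.2 Ma → Devonian (419.2–358.9); D = 632 Ma → Ediacaran (635–538.8); E = 2278 Ma → Rhyacian (2300–2050).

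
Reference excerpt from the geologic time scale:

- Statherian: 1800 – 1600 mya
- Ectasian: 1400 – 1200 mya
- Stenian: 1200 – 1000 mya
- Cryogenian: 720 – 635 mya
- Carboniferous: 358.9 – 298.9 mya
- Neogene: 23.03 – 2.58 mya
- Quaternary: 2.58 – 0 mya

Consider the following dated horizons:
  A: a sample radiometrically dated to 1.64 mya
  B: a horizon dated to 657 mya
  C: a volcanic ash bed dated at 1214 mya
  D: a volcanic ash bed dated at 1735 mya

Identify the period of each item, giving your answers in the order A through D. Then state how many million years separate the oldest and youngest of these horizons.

Match each age against the start–end ranges in the excerpt: A = 1.64 Ma → Quaternary (2.58–0); B = 657 Ma → Cryogenian (720–635); C = 1214 Ma → Ectasian (1400–1200); D = 1735 Ma → Statherian (1800–1600).
The largest age is 1735 Ma and the smallest is 1.64 Ma; their difference is 1733.36 Myr.

A — Quaternary; B — Cryogenian; C — Ectasian; D — Statherian; span 1733.36 million years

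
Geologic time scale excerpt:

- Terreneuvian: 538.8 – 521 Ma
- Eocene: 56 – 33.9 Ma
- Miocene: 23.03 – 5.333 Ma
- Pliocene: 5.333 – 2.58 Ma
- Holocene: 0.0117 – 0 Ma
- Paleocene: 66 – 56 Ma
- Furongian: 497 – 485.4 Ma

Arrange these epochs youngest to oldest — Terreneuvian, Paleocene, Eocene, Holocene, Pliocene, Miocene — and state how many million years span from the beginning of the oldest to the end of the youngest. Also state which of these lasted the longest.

Start ages (Ma): Terreneuvian 538.8, Paleocene 66, Eocene 56, Miocene 23.03, Pliocene 5.333, Holocene 0.0117.
Ordered youngest to oldest: Holocene, Pliocene, Miocene, Eocene, Paleocene, Terreneuvian.
Span = 538.8 − 0 = 538.8 Myr.
Durations: Holocene 0.0117, Paleocene 10, Eocene 22.1, Terreneuvian 17.8, Miocene 17.697, Pliocene 2.753 → longest is Eocene (22.1 Myr).

Holocene, Pliocene, Miocene, Eocene, Paleocene, Terreneuvian; total span 538.8 Myr; longest is Eocene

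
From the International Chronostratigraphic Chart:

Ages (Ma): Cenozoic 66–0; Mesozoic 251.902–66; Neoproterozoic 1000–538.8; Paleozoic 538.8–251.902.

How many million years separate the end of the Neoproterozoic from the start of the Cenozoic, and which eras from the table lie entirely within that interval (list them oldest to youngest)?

End of Neoproterozoic = 538.8 Ma; start of Cenozoic = 66 Ma.
Gap = 538.8 − 66 = 472.8 Myr.
Eras wholly inside 538.8–66 Ma: Paleozoic (538.8–251.902), Mesozoic (251.902–66).

472.8 million years; Paleozoic, Mesozoic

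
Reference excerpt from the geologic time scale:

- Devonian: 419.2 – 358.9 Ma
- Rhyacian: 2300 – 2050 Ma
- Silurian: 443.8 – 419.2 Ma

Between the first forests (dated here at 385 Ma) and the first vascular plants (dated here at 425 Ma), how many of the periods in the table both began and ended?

0

The older date is 425 Ma and the younger is 385 Ma.
No period both begins after 425 Ma and ends before 385 Ma, so the count is 0.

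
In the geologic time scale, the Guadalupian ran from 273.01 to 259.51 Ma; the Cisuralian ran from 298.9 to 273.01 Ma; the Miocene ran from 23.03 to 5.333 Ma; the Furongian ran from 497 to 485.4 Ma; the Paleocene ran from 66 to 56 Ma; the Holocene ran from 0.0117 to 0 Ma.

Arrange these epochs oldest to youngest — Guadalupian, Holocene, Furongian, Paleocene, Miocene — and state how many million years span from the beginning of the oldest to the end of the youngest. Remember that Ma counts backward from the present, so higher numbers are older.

Furongian → Guadalupian → Paleocene → Miocene → Holocene; total span 497 Myr

Start ages (Ma): Furongian 497, Guadalupian 273.01, Paleocene 66, Miocene 23.03, Holocene 0.0117.
Ordered oldest to youngest: Furongian, Guadalupian, Paleocene, Miocene, Holocene.
Span = 497 − 0 = 497 Myr.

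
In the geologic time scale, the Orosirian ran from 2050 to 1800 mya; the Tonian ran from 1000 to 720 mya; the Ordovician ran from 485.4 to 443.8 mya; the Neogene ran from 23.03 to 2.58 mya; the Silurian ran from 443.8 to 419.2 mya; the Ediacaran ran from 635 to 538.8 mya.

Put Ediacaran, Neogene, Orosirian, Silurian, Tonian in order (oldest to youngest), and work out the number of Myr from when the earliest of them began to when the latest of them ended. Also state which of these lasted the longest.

Orosirian, Tonian, Ediacaran, Silurian, Neogene; total span 2047.42 Myr; longest is Tonian

Start ages (Ma): Orosirian 2050, Tonian 1000, Ediacaran 635, Silurian 443.8, Neogene 23.03.
Ordered oldest to youngest: Orosirian, Tonian, Ediacaran, Silurian, Neogene.
Span = 2050 − 2.58 = 2047.42 Myr.
Durations: Neogene 20.45, Silurian 24.6, Orosirian 250, Tonian 280, Ediacaran 96.2 → longest is Tonian (280 Myr).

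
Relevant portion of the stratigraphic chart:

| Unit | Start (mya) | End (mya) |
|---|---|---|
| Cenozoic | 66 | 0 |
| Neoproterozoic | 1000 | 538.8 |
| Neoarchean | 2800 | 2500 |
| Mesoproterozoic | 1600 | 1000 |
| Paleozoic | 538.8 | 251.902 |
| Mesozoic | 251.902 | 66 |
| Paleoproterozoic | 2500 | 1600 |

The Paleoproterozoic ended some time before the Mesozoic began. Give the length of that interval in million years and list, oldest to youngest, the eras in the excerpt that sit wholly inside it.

The Paleoproterozoic closes at 1600 Ma and the Mesozoic opens at 251.902 Ma, so the interval is 1600 − 251.902 = 1348.098 Myr.
An era fits inside if it starts at or after 1600 Ma and ends at or before 251.902 Ma; oldest first that gives Mesoproterozoic, Neoproterozoic, Paleozoic.

1348.098 million years; Mesoproterozoic, Neoproterozoic, Paleozoic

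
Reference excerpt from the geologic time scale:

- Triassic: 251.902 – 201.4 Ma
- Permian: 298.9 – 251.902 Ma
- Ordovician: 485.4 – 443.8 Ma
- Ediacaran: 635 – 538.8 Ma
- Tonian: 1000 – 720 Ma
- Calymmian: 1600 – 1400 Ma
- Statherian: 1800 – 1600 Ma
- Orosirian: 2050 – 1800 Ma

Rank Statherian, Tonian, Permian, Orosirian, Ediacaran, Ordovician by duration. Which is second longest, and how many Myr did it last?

Durations: Statherian 200; Tonian 280; Permian 46.998; Orosirian 250; Ediacaran 96.2; Ordovician 41.6 Myr.
Sorted longest-first: Tonian (280), Orosirian (250), Statherian (200), Ediacaran (96.2), Permian (46.998), Ordovician (41.6).
The second longest is Orosirian at 250 Myr.

Orosirian, 250 million years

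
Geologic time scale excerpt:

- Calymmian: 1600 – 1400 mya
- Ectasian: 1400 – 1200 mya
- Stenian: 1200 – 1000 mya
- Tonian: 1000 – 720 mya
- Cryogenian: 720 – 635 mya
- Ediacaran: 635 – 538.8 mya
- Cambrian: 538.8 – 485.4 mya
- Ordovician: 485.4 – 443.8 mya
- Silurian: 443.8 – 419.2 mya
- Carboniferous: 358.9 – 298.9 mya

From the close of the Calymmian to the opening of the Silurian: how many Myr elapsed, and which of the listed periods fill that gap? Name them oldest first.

956.2 million years; Ectasian, Stenian, Tonian, Cryogenian, Ediacaran, Cambrian, Ordovician

End of Calymmian = 1400 Ma; start of Silurian = 443.8 Ma.
Gap = 1400 − 443.8 = 956.2 Myr.
Periods wholly inside 1400–443.8 Ma: Ectasian (1400–1200), Stenian (1200–1000), Tonian (1000–720), Cryogenian (720–635), Ediacaran (635–538.8), Cambrian (538.8–485.4), Ordovician (485.4–443.8).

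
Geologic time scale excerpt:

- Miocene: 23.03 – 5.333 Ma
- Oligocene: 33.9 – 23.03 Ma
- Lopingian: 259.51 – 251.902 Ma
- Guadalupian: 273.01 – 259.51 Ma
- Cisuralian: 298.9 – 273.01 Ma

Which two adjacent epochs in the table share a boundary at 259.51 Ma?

The Guadalupian ends at 259.51 Ma and the Lopingian begins at 259.51 Ma, so they share that boundary.

Guadalupian and Lopingian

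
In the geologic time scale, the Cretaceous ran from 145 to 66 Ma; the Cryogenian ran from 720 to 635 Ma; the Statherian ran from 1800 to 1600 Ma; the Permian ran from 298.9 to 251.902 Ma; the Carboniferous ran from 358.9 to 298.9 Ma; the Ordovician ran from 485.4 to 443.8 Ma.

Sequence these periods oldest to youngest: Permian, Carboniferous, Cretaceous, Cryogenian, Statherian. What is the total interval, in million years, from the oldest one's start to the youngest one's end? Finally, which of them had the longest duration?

Statherian → Cryogenian → Carboniferous → Permian → Cretaceous; total span 1734 Myr; longest is Statherian

From the excerpt: Permian 298.9–251.902; Carboniferous 358.9–298.9; Cretaceous 145–66; Cryogenian 720–635; Statherian 1800–1600 (Ma).
Larger Ma is earlier, so the oldest is Statherian and the youngest is Cretaceous; oldest to youngest: Statherian, Cryogenian, Carboniferous, Permian, Cretaceous.
Oldest start 1800 minus youngest end 66 gives 1734 Myr overall.
Individual lengths (start − end): Permian 46.998; Cryogenian 85; Carboniferous 60; Statherian 200; Cretaceous 79. The largest is Statherian at 200 Myr.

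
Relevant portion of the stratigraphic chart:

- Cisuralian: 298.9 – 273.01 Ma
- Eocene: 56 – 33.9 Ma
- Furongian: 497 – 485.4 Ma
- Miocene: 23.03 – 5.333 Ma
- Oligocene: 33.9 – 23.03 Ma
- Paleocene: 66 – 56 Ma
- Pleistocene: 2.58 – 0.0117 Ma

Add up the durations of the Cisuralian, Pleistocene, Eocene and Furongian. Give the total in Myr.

62.1583 million years

Each duration: Cisuralian = 25.89; Pleistocene = 2.5683; Eocene = 22.1; Furongian = 11.6.
Sum: 25.89 + 2.5683 + 22.1 + 11.6 = 62.1583 Myr.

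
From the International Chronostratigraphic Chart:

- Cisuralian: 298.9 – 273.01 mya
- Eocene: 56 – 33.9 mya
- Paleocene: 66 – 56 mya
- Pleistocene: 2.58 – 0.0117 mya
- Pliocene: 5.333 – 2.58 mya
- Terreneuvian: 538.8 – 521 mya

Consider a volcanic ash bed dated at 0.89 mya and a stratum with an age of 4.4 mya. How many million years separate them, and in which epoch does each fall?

3.51 million years apart; the first in the Pleistocene, the second in the Pliocene

Elapsed time: 4.4 − 0.89 = 3.51 Myr.
0.89 Ma lies within 2.58–0.0117 Ma: Pleistocene.
4.4 Ma lies within 5.333–2.58 Ma: Pliocene.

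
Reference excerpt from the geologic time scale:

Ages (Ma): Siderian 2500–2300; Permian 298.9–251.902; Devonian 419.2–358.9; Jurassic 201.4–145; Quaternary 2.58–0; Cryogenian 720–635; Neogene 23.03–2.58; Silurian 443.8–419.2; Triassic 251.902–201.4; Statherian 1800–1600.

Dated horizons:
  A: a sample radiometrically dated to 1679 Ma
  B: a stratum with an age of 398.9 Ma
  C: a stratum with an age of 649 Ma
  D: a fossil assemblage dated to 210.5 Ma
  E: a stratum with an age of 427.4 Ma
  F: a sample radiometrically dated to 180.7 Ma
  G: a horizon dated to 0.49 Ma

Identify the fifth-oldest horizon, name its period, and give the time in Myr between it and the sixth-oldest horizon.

D, in the Triassic; 29.8 million years to F

Sorted oldest-first by Ma: A (1679), C (649), E (427.4), B (398.9), D (210.5), F (180.7), G (0.49).
The fifth oldest is D at 210.5 Ma, which lies in 251.902–201.4 Ma: the Triassic.
The sixth oldest is F at 180.7 Ma; separation = |210.5 − 180.7| = 29.8 Myr.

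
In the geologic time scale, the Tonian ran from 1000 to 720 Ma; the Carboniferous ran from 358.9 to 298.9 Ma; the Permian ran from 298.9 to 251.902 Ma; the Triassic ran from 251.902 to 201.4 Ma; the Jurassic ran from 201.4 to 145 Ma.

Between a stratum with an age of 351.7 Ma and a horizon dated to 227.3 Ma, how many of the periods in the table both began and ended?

351.7 Ma sits inside the Carboniferous (358.9–298.9) and 227.3 Ma inside the Triassic (251.902–201.4); neither of those is wholly between the two dates.
The listed periods lying completely between them are Permian — 1 in all.

1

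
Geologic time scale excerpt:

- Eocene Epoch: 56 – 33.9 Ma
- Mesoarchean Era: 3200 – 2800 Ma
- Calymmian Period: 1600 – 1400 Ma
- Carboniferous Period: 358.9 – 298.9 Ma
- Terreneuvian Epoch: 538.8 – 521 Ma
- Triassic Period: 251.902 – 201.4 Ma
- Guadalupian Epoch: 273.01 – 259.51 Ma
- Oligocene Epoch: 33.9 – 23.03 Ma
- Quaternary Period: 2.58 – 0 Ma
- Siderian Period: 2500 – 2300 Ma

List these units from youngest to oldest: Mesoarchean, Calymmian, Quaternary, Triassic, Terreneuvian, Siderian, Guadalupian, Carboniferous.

The oldest of these is Mesoarchean (starts 3200 Ma) and the youngest is Quaternary (ends 0 Ma).
In between, by decreasing start age: Siderian (2500), Calymmian (1600), Terreneuvian (538.8), Carboniferous (358.9), Guadalupian (273.01), Triassic (251.902).
Listing youngest first means reversing that sequence.

Quaternary → Triassic → Guadalupian → Carboniferous → Terreneuvian → Calymmian → Siderian → Mesoarchean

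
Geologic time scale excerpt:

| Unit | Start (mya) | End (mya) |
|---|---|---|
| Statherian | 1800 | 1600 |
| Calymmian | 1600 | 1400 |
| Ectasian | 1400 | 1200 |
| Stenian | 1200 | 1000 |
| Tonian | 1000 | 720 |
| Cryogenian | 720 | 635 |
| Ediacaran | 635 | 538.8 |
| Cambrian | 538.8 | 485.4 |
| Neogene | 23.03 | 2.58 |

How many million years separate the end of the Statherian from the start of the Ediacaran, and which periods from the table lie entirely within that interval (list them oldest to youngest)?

End of Statherian = 1600 Ma; start of Ediacaran = 635 Ma.
Gap = 1600 − 635 = 965 Myr.
Periods wholly inside 1600–635 Ma: Calymmian (1600–1400), Ectasian (1400–1200), Stenian (1200–1000), Tonian (1000–720), Cryogenian (720–635).

965 million years; Calymmian, Ectasian, Stenian, Tonian, Cryogenian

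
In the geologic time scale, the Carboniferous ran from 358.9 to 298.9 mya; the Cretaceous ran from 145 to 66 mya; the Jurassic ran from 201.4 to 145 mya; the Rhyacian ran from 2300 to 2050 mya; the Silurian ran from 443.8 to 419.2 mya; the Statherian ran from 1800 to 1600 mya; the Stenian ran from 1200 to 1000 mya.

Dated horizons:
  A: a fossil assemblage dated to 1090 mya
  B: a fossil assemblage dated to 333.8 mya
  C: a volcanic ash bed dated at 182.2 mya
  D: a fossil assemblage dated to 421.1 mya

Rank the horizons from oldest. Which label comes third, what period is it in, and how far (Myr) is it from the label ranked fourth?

B, in the Carboniferous; 151.6 million years to C

Sorted oldest-first by Ma: A (1090), D (421.1), B (333.8), C (182.2).
The third oldest is B at 333.8 Ma, which lies in 358.9–298.9 Ma: the Carboniferous.
The fourth oldest is C at 182.2 Ma; separation = |333.8 − 182.2| = 151.6 Myr.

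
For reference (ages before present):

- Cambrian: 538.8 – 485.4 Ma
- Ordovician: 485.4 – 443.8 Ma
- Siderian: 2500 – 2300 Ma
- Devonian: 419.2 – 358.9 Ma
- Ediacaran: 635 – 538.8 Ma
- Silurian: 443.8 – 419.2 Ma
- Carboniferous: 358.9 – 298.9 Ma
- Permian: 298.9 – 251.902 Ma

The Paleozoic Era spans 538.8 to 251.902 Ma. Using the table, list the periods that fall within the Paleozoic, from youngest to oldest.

Permian, Carboniferous, Devonian, Silurian, Ordovician, Cambrian

Periods with both bounds inside 538.8–251.902 Ma: Permian (298.9–251.902), Carboniferous (358.9–298.9), Devonian (419.2–358.9), Silurian (443.8–419.2), Ordovician (485.4–443.8), Cambrian (538.8–485.4).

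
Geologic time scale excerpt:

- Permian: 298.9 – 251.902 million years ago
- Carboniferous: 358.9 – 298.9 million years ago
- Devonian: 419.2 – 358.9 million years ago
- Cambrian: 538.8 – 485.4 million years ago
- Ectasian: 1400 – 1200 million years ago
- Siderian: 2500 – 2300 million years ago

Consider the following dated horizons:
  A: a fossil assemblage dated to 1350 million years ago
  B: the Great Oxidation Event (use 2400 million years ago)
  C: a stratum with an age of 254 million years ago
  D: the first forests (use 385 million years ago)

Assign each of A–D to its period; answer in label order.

A — Ectasian; B — Siderian; C — Permian; D — Devonian

Match each age against the start–end ranges in the excerpt: A = 1350 Ma → Ectasian (1400–1200); B = 2400 Ma → Siderian (2500–2300); C = 254 Ma → Permian (298.9–251.902); D = 385 Ma → Devonian (419.2–358.9).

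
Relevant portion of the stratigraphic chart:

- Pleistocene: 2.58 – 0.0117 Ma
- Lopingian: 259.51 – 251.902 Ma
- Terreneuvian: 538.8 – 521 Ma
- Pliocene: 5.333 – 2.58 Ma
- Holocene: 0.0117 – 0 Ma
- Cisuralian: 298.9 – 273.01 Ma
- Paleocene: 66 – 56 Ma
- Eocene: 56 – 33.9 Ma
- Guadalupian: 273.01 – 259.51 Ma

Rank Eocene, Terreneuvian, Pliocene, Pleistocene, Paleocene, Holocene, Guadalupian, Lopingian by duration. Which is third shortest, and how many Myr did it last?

Durations: Eocene 22.1; Terreneuvian 17.8; Pliocene 2.753; Pleistocene 2.5683; Paleocene 10; Holocene 0.0117; Guadalupian 13.5; Lopingian 7.608 Myr.
Sorted shortest-first: Holocene (0.0117), Pleistocene (2.5683), Pliocene (2.753), Lopingian (7.608), Paleocene (10), Guadalupian (13.5), Terreneuvian (17.8), Eocene (22.1).
The third shortest is Pliocene at 2.753 Myr.

Pliocene, 2.753 million years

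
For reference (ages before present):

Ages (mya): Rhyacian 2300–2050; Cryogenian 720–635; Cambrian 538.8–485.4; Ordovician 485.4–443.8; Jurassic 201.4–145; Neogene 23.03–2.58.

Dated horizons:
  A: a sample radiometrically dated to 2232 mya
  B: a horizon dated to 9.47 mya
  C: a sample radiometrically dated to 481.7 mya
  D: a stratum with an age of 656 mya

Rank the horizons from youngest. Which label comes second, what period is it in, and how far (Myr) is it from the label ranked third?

C, in the Ordovician; 174.3 million years to D

Smaller Ma means younger, so youngest first: B 9.47 < C 481.7 < D 656 < A 2232.
Counting 2 along gives C (481.7 Ma); the excerpt puts that inside the Ordovician, 485.4–443.8 Ma.
Next in line is D (656 Ma), and 656 − 481.7 = 174.3 Myr.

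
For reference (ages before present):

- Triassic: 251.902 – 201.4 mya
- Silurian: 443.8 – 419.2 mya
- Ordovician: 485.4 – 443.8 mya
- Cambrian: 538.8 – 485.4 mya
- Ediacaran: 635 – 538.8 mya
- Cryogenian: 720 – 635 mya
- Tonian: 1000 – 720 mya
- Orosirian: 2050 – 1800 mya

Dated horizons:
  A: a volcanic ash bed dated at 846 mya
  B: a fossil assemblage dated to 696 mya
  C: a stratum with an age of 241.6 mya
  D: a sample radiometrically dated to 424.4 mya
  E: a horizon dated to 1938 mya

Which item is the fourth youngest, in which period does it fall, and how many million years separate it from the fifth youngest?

Sorted youngest-first by Ma: C (241.6), D (424.4), B (696), A (846), E (1938).
The fourth youngest is A at 846 Ma, which lies in 1000–720 Ma: the Tonian.
The fifth youngest is E at 1938 Ma; separation = |846 − 1938| = 1092 Myr.

A, in the Tonian; 1092 million years to E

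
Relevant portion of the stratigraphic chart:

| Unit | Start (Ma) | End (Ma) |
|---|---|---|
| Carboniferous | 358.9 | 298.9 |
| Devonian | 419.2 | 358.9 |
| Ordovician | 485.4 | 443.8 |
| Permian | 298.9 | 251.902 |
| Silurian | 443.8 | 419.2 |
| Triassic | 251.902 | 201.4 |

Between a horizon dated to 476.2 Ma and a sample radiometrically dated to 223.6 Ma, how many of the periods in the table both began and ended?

The older date is 476.2 Ma and the younger is 223.6 Ma.
Periods with start < 476.2 and end > 223.6 Ma: Silurian (443.8–419.2), Devonian (419.2–358.9), Carboniferous (358.9–298.9), Permian (298.9–251.902).
That is 4 complete periods.

4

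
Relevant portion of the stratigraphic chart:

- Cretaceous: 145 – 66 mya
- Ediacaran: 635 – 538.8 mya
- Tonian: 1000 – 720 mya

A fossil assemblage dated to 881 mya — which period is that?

881 Ma lies between 1000 and 720 Ma, so it falls in the Tonian.

Tonian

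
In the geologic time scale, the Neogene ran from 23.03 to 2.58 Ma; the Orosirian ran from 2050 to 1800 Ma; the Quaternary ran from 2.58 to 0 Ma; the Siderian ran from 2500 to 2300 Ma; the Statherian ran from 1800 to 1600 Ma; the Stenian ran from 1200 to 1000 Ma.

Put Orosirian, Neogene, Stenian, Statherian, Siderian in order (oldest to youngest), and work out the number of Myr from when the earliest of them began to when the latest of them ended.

Siderian → Orosirian → Statherian → Stenian → Neogene; total span 2497.42 Myr

Start ages (Ma): Siderian 2500, Orosirian 2050, Statherian 1800, Stenian 1200, Neogene 23.03.
Ordered oldest to youngest: Siderian, Orosirian, Statherian, Stenian, Neogene.
Span = 2500 − 2.58 = 2497.42 Myr.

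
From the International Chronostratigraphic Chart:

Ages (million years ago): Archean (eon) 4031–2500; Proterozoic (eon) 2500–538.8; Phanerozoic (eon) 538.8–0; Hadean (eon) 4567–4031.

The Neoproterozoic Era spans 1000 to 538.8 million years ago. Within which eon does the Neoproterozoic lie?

Proterozoic

The Neoproterozoic (1000–538.8 Ma) lies entirely within 2500–538.8 Ma, the Proterozoic Eon.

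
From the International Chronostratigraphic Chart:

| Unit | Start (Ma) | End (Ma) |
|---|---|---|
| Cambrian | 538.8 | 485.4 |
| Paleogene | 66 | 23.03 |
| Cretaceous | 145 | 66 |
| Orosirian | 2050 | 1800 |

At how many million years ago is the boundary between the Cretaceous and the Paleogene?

66 Ma

The Cretaceous ends and the Paleogene begins at 66 Ma.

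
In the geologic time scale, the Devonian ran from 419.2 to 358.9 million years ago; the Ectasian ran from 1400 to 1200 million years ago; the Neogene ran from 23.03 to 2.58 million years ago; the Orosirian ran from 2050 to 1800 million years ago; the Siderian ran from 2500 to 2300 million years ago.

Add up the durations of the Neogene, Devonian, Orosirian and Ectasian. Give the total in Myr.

Each duration: Neogene = 20.45; Devonian = 60.3; Orosirian = 250; Ectasian = 200.
Sum: 20.45 + 60.3 + 250 + 200 = 530.75 Myr.

530.75 million years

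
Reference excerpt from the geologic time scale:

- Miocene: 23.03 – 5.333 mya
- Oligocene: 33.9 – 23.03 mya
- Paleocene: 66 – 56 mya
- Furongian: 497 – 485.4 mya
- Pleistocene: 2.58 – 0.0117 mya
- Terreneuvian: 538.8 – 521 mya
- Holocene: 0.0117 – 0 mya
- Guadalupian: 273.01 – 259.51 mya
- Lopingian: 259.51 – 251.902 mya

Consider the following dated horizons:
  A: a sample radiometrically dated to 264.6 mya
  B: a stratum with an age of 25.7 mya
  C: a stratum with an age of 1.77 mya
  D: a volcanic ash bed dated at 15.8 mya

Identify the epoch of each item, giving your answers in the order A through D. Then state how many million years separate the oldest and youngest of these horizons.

A: 264.6 Ma lies in 273.01–259.51 Ma, so Guadalupian.
B: 25.7 Ma lies in 33.9–23.03 Ma, so Oligocene.
C: 1.77 Ma lies in 2.58–0.0117 Ma, so Pleistocene.
D: 15.8 Ma lies in 23.03–5.333 Ma, so Miocene.
Oldest = 264.6 Ma, youngest = 1.77 Ma → span 262.83 Myr.

A — Guadalupian; B — Oligocene; C — Pleistocene; D — Miocene; span 262.83 million years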